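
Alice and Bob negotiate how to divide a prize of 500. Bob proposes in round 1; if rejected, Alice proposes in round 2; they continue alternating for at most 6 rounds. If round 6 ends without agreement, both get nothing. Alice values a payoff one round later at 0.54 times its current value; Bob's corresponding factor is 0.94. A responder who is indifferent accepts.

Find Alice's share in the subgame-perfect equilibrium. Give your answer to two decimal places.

93.99

Round 6 (Alice proposes): rejection yields 0 for Bob; Alice offers 0 and keeps 500.
Round 5 (Bob proposes): Alice can get 500 next round, worth 0.54 × 500 = 270 now, so Bob offers 270, keeping 230.
Round 4 (Alice proposes): Bob can get 230 next round, worth 0.94 × 230 = 216.2 now; Alice offers that and keeps 283.8.
Round 3 (Bob proposes): Alice can get 283.8 next round, worth 0.54 × 283.8 = 153.252 now, so Bob offers 153.252, keeping 346.748.
Round 2 (Alice proposes): Bob can get 346.748 next round, worth 0.94 × 346.748 = 325.94312 now. Alice offers 325.94312 and keeps 500 − 325.94312 = 174.05688.
Round 1 (Bob proposes): Alice can get 174.05688 next round, worth 0.54 × 174.05688 = 93.9907152 now. Bob offers 93.9907152 and keeps 500 − 93.9907152 = 406.0092848.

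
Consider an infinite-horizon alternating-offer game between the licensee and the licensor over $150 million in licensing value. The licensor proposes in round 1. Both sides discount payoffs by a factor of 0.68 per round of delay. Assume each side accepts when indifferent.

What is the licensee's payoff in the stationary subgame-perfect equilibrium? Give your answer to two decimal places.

Let x be the licensor's share when the licensor proposes and y be the licensee's share when the licensee proposes.
The licensee accepts iff offered ≥ 0.68·y, so x = 150 − 0.68y. Symmetrically y = 150 − 0.68x.
Substituting: x = 150 − 0.68(150 − 0.68x), giving x(1 − 0.68·0.68) = 150(1 − 0.68).
So x = 150 × 0.32 / 0.5376 ≈ 89.2857, and the licensee receives 150 − x ≈ 60.7143.

60.71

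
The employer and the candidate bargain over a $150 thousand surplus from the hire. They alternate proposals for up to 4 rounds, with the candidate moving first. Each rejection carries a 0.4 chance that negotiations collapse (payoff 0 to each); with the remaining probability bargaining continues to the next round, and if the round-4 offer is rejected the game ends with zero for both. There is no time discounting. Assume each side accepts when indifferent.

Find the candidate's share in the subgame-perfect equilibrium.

81.6

By backward induction:
Round 4 (the employer proposes): the candidate will accept anything ≥ 0, so the employer offers 0 and keeps 150.
Round 3 (the candidate proposes): rejecting gives the employer an expected 0.6 × 150 = 90; the candidate offers that and keeps 60.
Round 2 (the employer proposes): rejecting gives the candidate an expected 0.6 × 60 = 36, so the employer offers 36, keeping 114.
Round 1 (the candidate proposes): rejecting gives the employer an expected 0.6 × 114 = 68.4; the candidate offers that and keeps 81.6.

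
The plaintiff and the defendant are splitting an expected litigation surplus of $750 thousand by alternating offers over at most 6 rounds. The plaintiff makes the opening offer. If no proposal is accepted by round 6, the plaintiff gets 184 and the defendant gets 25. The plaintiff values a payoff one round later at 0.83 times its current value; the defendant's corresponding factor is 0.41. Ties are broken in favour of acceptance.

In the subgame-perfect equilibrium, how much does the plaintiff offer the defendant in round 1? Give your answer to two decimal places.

Solve by backward induction from round 6.
Round 6 (the defendant proposes): the plaintiff gets 184 if talks fail, so the defendant offers 184 and keeps 566.
Round 5 (the plaintiff proposes): the defendant can get 566 next round, worth 0.41 × 566 = 232.06 now. The plaintiff offers 232.06 and keeps 750 − 232.06 = 517.94.
Round 4 (the defendant proposes): the plaintiff can get 517.94 next round, worth 0.83 × 517.94 = 429.8902 now; the defendant offers that and keeps 320.1098.
Round 3 (the plaintiff proposes): the defendant can get 320.1098 next round, worth 0.41 × 320.1098 = 131.245018 now, so the plaintiff offers 131.245018, keeping 618.754982.
Round 2 (the defendant proposes): the plaintiff can get 618.754982 next round, worth 0.83 × 618.754982 = 513.56663506 now. The defendant offers 513.56663506 and keeps 750 − 513.56663506 = 236.43336494.
Round 1 (the plaintiff proposes): the defendant can get 236.43336494 next round, worth 0.41 × 236.43336494 = 96.9376796254 now; the plaintiff offers that and keeps 653.0623203746.

96.94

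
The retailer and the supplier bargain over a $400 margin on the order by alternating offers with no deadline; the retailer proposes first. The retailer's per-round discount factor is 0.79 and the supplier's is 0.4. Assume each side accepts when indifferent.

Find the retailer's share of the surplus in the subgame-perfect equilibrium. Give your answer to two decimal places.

Let x be the retailer's share when the retailer proposes and y be the supplier's share when the supplier proposes.
The supplier accepts iff offered ≥ 0.4·y, so x = 400 − 0.4y. Symmetrically y = 400 − 0.79x.
Substituting: x = 400 − 0.4(400 − 0.79x), giving x(1 − 0.79·0.4) = 400(1 − 0.4).
So x = 400 × 0.6 / 0.684 ≈ 350.8772, and the supplier receives 400 − x ≈ 49.1228.

350.88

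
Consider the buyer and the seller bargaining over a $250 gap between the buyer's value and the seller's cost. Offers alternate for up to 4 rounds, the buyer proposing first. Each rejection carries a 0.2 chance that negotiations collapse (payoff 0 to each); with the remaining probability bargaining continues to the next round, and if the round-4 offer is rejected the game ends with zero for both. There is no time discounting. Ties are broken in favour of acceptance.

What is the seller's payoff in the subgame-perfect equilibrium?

Round 4 (the seller proposes): rejection yields 0 for the buyer; the seller offers 0 and keeps 250.
Round 3 (the buyer proposes): rejecting gives the seller an expected 0.8 × 250 = 200. The buyer offers 200 and keeps 250 − 200 = 50.
Round 2 (the seller proposes): rejecting gives the buyer an expected 0.8 × 50 = 40, so the seller offers 40, keeping 210.
Round 1 (the buyer proposes): rejecting gives the seller an expected 0.8 × 210 = 168; the buyer offers that and keeps 82.

168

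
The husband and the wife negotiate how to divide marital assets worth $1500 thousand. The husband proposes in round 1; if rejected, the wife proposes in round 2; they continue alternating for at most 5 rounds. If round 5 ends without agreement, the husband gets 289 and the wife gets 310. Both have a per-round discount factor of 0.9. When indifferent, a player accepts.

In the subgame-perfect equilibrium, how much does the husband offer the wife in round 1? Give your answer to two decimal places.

447.74

Round 5 (the husband proposes): the wife gets 310 if talks fail, so the husband offers 310 and keeps 1190.
Round 4 (the wife proposes): the husband can get 1190 next round, worth 0.9 × 1190 = 1071 now; the wife offers that and keeps 429.
Round 3 (the husband proposes): the wife can get 429 next round, worth 0.9 × 429 = 386.1 now; the husband offers that and keeps 1113.9.
Round 2 (the wife proposes): the husband can get 1113.9 next round, worth 0.9 × 1113.9 = 1002.51 now, so the wife offers 1002.51, keeping 497.49.
Round 1 (the husband proposes): the wife can get 497.49 next round, worth 0.9 × 497.49 = 447.741 now; the husband offers that and keeps 1052.259.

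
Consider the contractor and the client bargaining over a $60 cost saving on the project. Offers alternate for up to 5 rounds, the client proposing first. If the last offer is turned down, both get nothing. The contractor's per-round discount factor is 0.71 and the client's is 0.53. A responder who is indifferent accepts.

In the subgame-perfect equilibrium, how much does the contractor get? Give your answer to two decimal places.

Round 5 (the client proposes): the contractor will accept anything ≥ 0, so the client offers 0 and keeps 60.
Round 4 (the contractor proposes): the client can get 60 next round, worth 0.53 × 60 = 31.8 now; the contractor offers that and keeps 28.2.
Round 3 (the client proposes): the contractor can get 28.2 next round, worth 0.71 × 28.2 = 20.022 now. The client offers 20.022 and keeps 60 − 20.022 = 39.978.
Round 2 (the contractor proposes): the client can get 39.978 next round, worth 0.53 × 39.978 = 21.18834 now; the contractor offers that and keeps 38.81166.
Round 1 (the client proposes): the contractor can get 38.81166 next round, worth 0.71 × 38.81166 = 27.5562786 now. The client offers 27.5562786 and keeps 60 − 27.5562786 = 32.4437214.

27.56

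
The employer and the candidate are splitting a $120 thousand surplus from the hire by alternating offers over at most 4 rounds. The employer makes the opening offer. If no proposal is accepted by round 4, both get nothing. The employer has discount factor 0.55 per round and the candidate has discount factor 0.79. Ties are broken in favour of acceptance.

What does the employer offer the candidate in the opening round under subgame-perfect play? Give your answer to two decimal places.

83.85

Round 4 (the candidate proposes): rejection yields 0 for the employer; the candidate offers 0 and keeps 120.
Round 3 (the employer proposes): the candidate can get 120 next round, worth 0.79 × 120 = 94.8 now, so the employer offers 94.8, keeping 25.2.
Round 2 (the candidate proposes): the employer can get 25.2 next round, worth 0.55 × 25.2 = 13.86 now. The candidate offers 13.86 and keeps 120 − 13.86 = 106.14.
Round 1 (the employer proposes): the candidate can get 106.14 next round, worth 0.79 × 106.14 = 83.8506 now. The employer offers 83.8506 and keeps 120 − 83.8506 = 36.1494.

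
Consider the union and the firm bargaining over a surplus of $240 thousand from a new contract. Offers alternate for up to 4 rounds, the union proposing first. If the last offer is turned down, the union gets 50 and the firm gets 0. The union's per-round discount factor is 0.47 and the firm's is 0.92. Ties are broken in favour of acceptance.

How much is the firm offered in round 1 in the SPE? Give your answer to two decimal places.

192.61

Round 4 (the firm proposes): the union gets 50 if talks fail, so the firm offers 50 and keeps 190.
Round 3 (the union proposes): the firm can get 190 next round, worth 0.92 × 190 = 174.8 now; the union offers that and keeps 65.2.
Round 2 (the firm proposes): the union can get 65.2 next round, worth 0.47 × 65.2 = 30.644 now; the firm offers that and keeps 209.356.
Round 1 (the union proposes): the firm can get 209.356 next round, worth 0.92 × 209.356 = 192.60752 now; the union offers that and keeps 47.39248.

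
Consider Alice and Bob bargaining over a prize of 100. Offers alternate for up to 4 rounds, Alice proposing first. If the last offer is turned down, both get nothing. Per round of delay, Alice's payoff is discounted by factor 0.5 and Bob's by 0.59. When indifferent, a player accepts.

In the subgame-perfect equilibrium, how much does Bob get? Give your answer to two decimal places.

46.91

Solve by backward induction from round 4.
Round 4 (Bob proposes): Alice will accept anything ≥ 0, so Bob offers 0 and keeps 100.
Round 3 (Alice proposes): Bob can get 100 next round, worth 0.59 × 100 = 59 now; Alice offers that and keeps 41.
Round 2 (Bob proposes): Alice can get 41 next round, worth 0.5 × 41 = 20.5 now; Bob offers that and keeps 79.5.
Round 1 (Alice proposes): Bob can get 79.5 next round, worth 0.59 × 79.5 = 46.905 now; Alice offers that and keeps 53.095.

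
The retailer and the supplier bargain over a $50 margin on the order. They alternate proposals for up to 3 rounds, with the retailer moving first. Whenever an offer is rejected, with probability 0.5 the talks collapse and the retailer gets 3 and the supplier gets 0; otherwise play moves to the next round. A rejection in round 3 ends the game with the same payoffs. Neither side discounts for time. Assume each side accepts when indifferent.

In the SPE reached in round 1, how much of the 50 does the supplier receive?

11.75

By backward induction:
Round 3 (the retailer proposes): the supplier will accept anything ≥ 0, so the retailer offers 0 and keeps 50.
Round 2 (the supplier proposes): rejecting gives the retailer an expected 0.5 × 50 + 0.5 × 3 = 26.5; the supplier offers that and keeps 23.5.
Round 1 (the retailer proposes): rejecting gives the supplier an expected 0.5 × 23.5 = 11.75. The retailer offers 11.75 and keeps 50 − 11.75 = 38.25.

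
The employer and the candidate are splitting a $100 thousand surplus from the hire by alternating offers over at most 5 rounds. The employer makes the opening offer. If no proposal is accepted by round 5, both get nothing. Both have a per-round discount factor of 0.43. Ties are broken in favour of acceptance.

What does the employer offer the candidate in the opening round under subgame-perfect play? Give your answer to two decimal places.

29.04

Round 5 (the employer proposes): the candidate will accept anything ≥ 0, so the employer offers 0 and keeps 100.
Round 4 (the candidate proposes): the employer can get 100 next round, worth 0.43 × 100 = 43 now, so the candidate offers 43, keeping 57.
Round 3 (the employer proposes): the candidate can get 57 next round, worth 0.43 × 57 = 24.51 now. The employer offers 24.51 and keeps 100 − 24.51 = 75.49.
Round 2 (the candidate proposes): the employer can get 75.49 next round, worth 0.43 × 75.49 = 32.4607 now; the candidate offers that and keeps 67.5393.
Round 1 (the employer proposes): the candidate can get 67.5393 next round, worth 0.43 × 67.5393 = 29.041899 now. The employer offers 29.041899 and keeps 100 − 29.041899 = 70.958101.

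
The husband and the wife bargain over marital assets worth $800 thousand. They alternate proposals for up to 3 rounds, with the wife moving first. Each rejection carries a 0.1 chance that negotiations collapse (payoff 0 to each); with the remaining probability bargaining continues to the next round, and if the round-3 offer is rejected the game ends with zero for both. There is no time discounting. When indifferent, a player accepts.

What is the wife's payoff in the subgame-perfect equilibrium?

Round 3 (the wife proposes): rejection yields 0 for the husband; the wife offers 0 and keeps 800.
Round 2 (the husband proposes): rejecting gives the wife an expected 0.9 × 800 = 720; the husband offers that and keeps 80.
Round 1 (the wife proposes): rejecting gives the husband an expected 0.9 × 80 = 72. The wife offers 72 and keeps 800 − 72 = 728.

728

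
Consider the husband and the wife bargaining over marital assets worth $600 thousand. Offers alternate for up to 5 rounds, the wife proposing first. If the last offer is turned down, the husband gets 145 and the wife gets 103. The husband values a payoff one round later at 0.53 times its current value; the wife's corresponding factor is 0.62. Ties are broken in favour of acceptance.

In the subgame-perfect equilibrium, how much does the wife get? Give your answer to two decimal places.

Round 5 (the wife proposes): the husband gets 145 if talks fail, so the wife offers 145 and keeps 455.
Round 4 (the husband proposes): the wife can get 455 next round, worth 0.62 × 455 = 282.1 now; the husband offers that and keeps 317.9.
Round 3 (the wife proposes): the husband can get 317.9 next round, worth 0.53 × 317.9 = 168.487 now. The wife offers 168.487 and keeps 600 − 168.487 = 431.513.
Round 2 (the husband proposes): the wife can get 431.513 next round, worth 0.62 × 431.513 = 267.53806 now, so the husband offers 267.53806, keeping 332.46194.
Round 1 (the wife proposes): the husband can get 332.46194 next round, worth 0.53 × 332.46194 = 176.2048282 now. The wife offers 176.2048282 and keeps 600 − 176.2048282 = 423.7951718.

423.80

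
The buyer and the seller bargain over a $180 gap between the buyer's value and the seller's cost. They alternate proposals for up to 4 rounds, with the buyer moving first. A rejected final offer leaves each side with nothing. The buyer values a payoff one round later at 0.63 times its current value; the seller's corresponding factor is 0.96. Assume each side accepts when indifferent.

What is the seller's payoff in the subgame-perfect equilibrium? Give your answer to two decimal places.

168.45

Round 4 (the seller proposes): rejection yields 0 for the buyer; the seller offers 0 and keeps 180.
Round 3 (the buyer proposes): the seller can get 180 next round, worth 0.96 × 180 = 172.8 now; the buyer offers that and keeps 7.2.
Round 2 (the seller proposes): the buyer can get 7.2 next round, worth 0.63 × 7.2 = 4.536 now. The seller offers 4.536 and keeps 180 − 4.536 = 175.464.
Round 1 (the buyer proposes): the seller can get 175.464 next round, worth 0.96 × 175.464 = 168.44544 now, so the buyer offers 168.44544, keeping 11.55456.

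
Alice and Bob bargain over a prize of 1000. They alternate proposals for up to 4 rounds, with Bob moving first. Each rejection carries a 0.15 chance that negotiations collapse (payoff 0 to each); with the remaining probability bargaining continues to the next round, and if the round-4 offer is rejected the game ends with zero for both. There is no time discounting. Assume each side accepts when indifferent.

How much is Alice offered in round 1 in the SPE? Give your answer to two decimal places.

741.63

Round 4 (Alice proposes): Bob will accept anything ≥ 0, so Alice offers 0 and keeps 1000.
Round 3 (Bob proposes): rejecting gives Alice an expected 0.85 × 1000 = 850, so Bob offers 850, keeping 150.
Round 2 (Alice proposes): rejecting gives Bob an expected 0.85 × 150 = 127.5; Alice offers that and keeps 872.5.
Round 1 (Bob proposes): rejecting gives Alice an expected 0.85 × 872.5 = 741.625; Bob offers that and keeps 258.375.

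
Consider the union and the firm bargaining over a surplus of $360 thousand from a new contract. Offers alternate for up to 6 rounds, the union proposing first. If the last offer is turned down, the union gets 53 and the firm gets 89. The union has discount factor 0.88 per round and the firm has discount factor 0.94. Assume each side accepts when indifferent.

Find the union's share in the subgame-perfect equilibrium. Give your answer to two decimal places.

88.34

Solve by backward induction from round 6.
Round 6 (the firm proposes): the union gets 53 if talks fail, so the firm offers 53 and keeps 307.
Round 5 (the union proposes): the firm can get 307 next round, worth 0.94 × 307 = 288.58 now; the union offers that and keeps 71.42.
Round 4 (the firm proposes): the union can get 71.42 next round, worth 0.88 × 71.42 = 62.8496 now; the firm offers that and keeps 297.1504.
Round 3 (the union proposes): the firm can get 297.1504 next round, worth 0.94 × 297.1504 = 279.321376 now; the union offers that and keeps 80.678624.
Round 2 (the firm proposes): the union can get 80.678624 next round, worth 0.88 × 80.678624 = 70.99718912 now. The firm offers 70.99718912 and keeps 360 − 70.99718912 = 289.00281088.
Round 1 (the union proposes): the firm can get 289.00281088 next round, worth 0.94 × 289.00281088 = 271.6626422272 now. The union offers 271.6626422272 and keeps 360 − 271.6626422272 = 88.3373577728.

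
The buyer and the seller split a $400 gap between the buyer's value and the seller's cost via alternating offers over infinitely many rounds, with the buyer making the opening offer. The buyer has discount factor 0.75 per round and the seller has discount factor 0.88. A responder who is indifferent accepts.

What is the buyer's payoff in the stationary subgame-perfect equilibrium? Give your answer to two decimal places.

Let x be the buyer's share when the buyer proposes and y be the seller's share when the seller proposes.
The seller accepts iff offered ≥ 0.88·y, so x = 400 − 0.88y. Symmetrically y = 400 − 0.75x.
Substituting: x = 400 − 0.88(400 − 0.75x), giving x(1 − 0.75·0.88) = 400(1 − 0.88).
So x = 400 × 0.12 / 0.34 ≈ 141.1765, and the seller receives 400 − x ≈ 258.8235.

141.18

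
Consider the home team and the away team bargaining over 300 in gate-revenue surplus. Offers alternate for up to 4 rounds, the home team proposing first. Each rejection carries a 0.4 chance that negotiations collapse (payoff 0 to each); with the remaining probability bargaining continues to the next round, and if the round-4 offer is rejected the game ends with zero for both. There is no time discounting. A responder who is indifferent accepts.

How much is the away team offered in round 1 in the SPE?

Round 4 (the away team proposes): rejection yields 0 for the home team; the away team offers 0 and keeps 300.
Round 3 (the home team proposes): rejecting gives the away team an expected 0.6 × 300 = 180, so the home team offers 180, keeping 120.
Round 2 (the away team proposes): rejecting gives the home team an expected 0.6 × 120 = 72; the away team offers that and keeps 228.
Round 1 (the home team proposes): rejecting gives the away team an expected 0.6 × 228 = 136.8; the home team offers that and keeps 163.2.

136.8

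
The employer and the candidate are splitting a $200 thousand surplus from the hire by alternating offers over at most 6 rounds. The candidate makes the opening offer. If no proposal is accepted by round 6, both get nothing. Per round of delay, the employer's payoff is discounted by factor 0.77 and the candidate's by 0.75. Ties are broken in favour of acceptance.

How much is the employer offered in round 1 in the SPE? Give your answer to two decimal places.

Round 6 (the employer proposes): the candidate will accept anything ≥ 0, so the employer offers 0 and keeps 200.
Round 5 (the candidate proposes): the employer can get 200 next round, worth 0.77 × 200 = 154 now; the candidate offers that and keeps 46.
Round 4 (the employer proposes): the candidate can get 46 next round, worth 0.75 × 46 = 34.5 now; the employer offers that and keeps 165.5.
Round 3 (the candidate proposes): the employer can get 165.5 next round, worth 0.77 × 165.5 = 127.435 now. The candidate offers 127.435 and keeps 200 − 127.435 = 72.565.
Round 2 (the employer proposes): the candidate can get 72.565 next round, worth 0.75 × 72.565 = 54.42375 now; the employer offers that and keeps 145.57625.
Round 1 (the candidate proposes): the employer can get 145.57625 next round, worth 0.77 × 145.57625 = 112.0937125 now; the candidate offers that and keeps 87.9062875.

112.09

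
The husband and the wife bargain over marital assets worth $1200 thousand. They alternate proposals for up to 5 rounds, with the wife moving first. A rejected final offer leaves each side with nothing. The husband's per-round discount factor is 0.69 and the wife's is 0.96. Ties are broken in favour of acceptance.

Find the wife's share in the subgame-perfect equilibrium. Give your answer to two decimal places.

Round 5 (the wife proposes): the husband will accept anything ≥ 0, so the wife offers 0 and keeps 1200.
Round 4 (the husband proposes): the wife can get 1200 next round, worth 0.96 × 1200 = 1152 now; the husband offers that and keeps 48.
Round 3 (the wife proposes): the husband can get 48 next round, worth 0.69 × 48 = 33.12 now. The wife offers 33.12 and keeps 1200 − 33.12 = 1166.88.
Round 2 (the husband proposes): the wife can get 1166.88 next round, worth 0.96 × 1166.88 = 1120.2048 now. The husband offers 1120.2048 and keeps 1200 − 1120.2048 = 79.7952.
Round 1 (the wife proposes): the husband can get 79.7952 next round, worth 0.69 × 79.7952 = 55.058688 now; the wife offers that and keeps 1144.941312.

1144.94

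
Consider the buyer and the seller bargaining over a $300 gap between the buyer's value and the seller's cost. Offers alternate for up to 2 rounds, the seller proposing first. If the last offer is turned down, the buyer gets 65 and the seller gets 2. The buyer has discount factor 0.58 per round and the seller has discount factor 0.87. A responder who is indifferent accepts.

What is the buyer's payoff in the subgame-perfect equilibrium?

Round 2 (the buyer proposes): the seller gets 2 if talks fail, so the buyer offers 2 and keeps 298.
Round 1 (the seller proposes): the buyer can get 298 next round, worth 0.58 × 298 = 172.84 now; the seller offers that and keeps 127.16.

172.84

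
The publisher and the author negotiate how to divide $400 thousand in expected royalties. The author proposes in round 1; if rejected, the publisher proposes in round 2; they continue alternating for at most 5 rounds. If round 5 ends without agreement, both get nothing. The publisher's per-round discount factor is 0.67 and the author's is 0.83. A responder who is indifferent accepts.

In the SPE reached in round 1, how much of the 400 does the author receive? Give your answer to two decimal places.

Round 5 (the author proposes): the publisher will accept anything ≥ 0, so the author offers 0 and keeps 400.
Round 4 (the publisher proposes): the author can get 400 next round, worth 0.83 × 400 = 332 now; the publisher offers that and keeps 68.
Round 3 (the author proposes): the publisher can get 68 next round, worth 0.67 × 68 = 45.56 now. The author offers 45.56 and keeps 400 − 45.56 = 354.44.
Round 2 (the publisher proposes): the author can get 354.44 next round, worth 0.83 × 354.44 = 294.1852 now. The publisher offers 294.1852 and keeps 400 − 294.1852 = 105.8148.
Round 1 (the author proposes): the publisher can get 105.8148 next round, worth 0.67 × 105.8148 = 70.895916 now; the author offers that and keeps 329.104084.

329.10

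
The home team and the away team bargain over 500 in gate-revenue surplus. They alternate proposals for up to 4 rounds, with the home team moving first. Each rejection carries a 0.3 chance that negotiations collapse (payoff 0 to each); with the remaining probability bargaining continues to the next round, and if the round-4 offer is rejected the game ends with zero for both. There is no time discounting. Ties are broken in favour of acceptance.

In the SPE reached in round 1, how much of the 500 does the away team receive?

276.5

Round 4 (the away team proposes): rejection yields 0 for the home team; the away team offers 0 and keeps 500.
Round 3 (the home team proposes): rejecting gives the away team an expected 0.7 × 500 = 350; the home team offers that and keeps 150.
Round 2 (the away team proposes): rejecting gives the home team an expected 0.7 × 150 = 105. The away team offers 105 and keeps 500 − 105 = 395.
Round 1 (the home team proposes): rejecting gives the away team an expected 0.7 × 395 = 276.5. The home team offers 276.5 and keeps 500 − 276.5 = 223.5.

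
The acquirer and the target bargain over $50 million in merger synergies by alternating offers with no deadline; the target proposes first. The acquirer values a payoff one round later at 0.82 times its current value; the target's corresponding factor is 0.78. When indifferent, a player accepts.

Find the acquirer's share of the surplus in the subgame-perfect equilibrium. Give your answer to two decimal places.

In a stationary SPE each proposer offers the other exactly their discounted continuation value.
If the target keeps x when proposing and the acquirer keeps y when proposing, then x = 50 − 0.82y and y = 50 − 0.78x.
Solving: x = 50(1 − 0.82) / (1 − 0.78·0.82) = 9 / 0.3604 ≈ 24.9723.
The acquirer gets 50 − 24.9723 ≈ 25.0277.

25.03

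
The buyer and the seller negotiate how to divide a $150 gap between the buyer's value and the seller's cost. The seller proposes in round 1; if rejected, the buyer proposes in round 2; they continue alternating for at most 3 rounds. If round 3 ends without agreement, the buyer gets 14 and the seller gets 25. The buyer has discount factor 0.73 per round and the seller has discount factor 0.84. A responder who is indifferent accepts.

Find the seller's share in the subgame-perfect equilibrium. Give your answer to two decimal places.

123.90

Work backward from the last round.
Round 3 (the seller proposes): the buyer gets 14 if talks fail, so the seller offers 14 and keeps 136.
Round 2 (the buyer proposes): the seller can get 136 next round, worth 0.84 × 136 = 114.24 now, so the buyer offers 114.24, keeping 35.76.
Round 1 (the seller proposes): the buyer can get 35.76 next round, worth 0.73 × 35.76 = 26.1048 now; the seller offers that and keeps 123.8952.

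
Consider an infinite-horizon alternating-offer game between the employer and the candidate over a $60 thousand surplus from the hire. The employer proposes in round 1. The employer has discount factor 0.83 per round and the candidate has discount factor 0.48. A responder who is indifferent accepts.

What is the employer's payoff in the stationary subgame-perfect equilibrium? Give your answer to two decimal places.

51.86

Let x be the employer's share when the employer proposes and y be the candidate's share when the candidate proposes.
The candidate accepts iff offered ≥ 0.48·y, so x = 60 − 0.48y. Symmetrically y = 60 − 0.83x.
Substituting: x = 60 − 0.48(60 − 0.83x), giving x(1 − 0.83·0.48) = 60(1 − 0.48).
So x = 60 × 0.52 / 0.6016 ≈ 51.8617, and the candidate receives 60 − x ≈ 8.1383.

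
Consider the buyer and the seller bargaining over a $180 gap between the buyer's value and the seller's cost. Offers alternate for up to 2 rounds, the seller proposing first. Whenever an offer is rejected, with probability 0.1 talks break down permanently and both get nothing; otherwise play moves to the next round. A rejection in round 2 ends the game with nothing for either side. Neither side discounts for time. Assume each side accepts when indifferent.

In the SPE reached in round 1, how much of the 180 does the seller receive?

Round 2 (the buyer proposes): the seller will accept anything ≥ 0, so the buyer offers 0 and keeps 180.
Round 1 (the seller proposes): rejecting gives the buyer an expected 0.9 × 180 = 162, so the seller offers 162, keeping 18.

18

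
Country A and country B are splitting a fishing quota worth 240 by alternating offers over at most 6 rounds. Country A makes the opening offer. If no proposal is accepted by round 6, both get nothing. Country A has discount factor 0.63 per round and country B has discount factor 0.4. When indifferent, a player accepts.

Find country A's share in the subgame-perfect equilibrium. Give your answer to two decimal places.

189.43

Round 6 (country B proposes): country A will accept anything ≥ 0, so country B offers 0 and keeps 240.
Round 5 (country A proposes): country B can get 240 next round, worth 0.4 × 240 = 96 now; country A offers that and keeps 144.
Round 4 (country B proposes): country A can get 144 next round, worth 0.63 × 144 = 90.72 now, so country B offers 90.72, keeping 149.28.
Round 3 (country A proposes): country B can get 149.28 next round, worth 0.4 × 149.28 = 59.712 now; country A offers that and keeps 180.288.
Round 2 (country B proposes): country A can get 180.288 next round, worth 0.63 × 180.288 = 113.58144 now; country B offers that and keeps 126.41856.
Round 1 (country A proposes): country B can get 126.41856 next round, worth 0.4 × 126.41856 = 50.567424 now; country A offers that and keeps 189.432576.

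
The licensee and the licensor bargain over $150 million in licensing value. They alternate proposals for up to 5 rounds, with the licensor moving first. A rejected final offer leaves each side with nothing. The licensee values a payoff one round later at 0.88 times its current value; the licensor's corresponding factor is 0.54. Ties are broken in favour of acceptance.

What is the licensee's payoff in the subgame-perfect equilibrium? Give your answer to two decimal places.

89.57

By backward induction:
Round 5 (the licensor proposes): rejection yields 0 for the licensee; the licensor offers 0 and keeps 150.
Round 4 (the licensee proposes): the licensor can get 150 next round, worth 0.54 × 150 = 81 now, so the licensee offers 81, keeping 69.
Round 3 (the licensor proposes): the licensee can get 69 next round, worth 0.88 × 69 = 60.72 now; the licensor offers that and keeps 89.28.
Round 2 (the licensee proposes): the licensor can get 89.28 next round, worth 0.54 × 89.28 = 48.2112 now; the licensee offers that and keeps 101.7888.
Round 1 (the licensor proposes): the licensee can get 101.7888 next round, worth 0.88 × 101.7888 = 89.574144 now. The licensor offers 89.574144 and keeps 150 − 89.574144 = 60.425856.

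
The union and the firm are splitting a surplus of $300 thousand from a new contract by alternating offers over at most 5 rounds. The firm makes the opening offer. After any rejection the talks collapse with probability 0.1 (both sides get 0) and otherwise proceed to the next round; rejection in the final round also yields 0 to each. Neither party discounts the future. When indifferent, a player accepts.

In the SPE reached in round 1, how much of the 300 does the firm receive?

By backward induction:
Round 5 (the firm proposes): rejection yields 0 for the union; the firm offers 0 and keeps 300.
Round 4 (the union proposes): rejecting gives the firm an expected 0.9 × 300 = 270, so the union offers 270, keeping 30.
Round 3 (the firm proposes): rejecting gives the union an expected 0.9 × 30 = 27, so the firm offers 27, keeping 273.
Round 2 (the union proposes): rejecting gives the firm an expected 0.9 × 273 = 245.7. The union offers 245.7 and keeps 300 − 245.7 = 54.3.
Round 1 (the firm proposes): rejecting gives the union an expected 0.9 × 54.3 = 48.87; the firm offers that and keeps 251.13.

251.13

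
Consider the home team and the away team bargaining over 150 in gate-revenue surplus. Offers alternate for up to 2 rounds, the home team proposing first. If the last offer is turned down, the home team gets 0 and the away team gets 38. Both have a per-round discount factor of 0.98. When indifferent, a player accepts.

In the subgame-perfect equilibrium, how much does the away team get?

Round 2 (the away team proposes): rejection yields 0 for the home team; the away team offers 0 and keeps 150.
Round 1 (the home team proposes): the away team can get 150 next round, worth 0.98 × 150 = 147 now. The home team offers 147 and keeps 150 − 147 = 3.

147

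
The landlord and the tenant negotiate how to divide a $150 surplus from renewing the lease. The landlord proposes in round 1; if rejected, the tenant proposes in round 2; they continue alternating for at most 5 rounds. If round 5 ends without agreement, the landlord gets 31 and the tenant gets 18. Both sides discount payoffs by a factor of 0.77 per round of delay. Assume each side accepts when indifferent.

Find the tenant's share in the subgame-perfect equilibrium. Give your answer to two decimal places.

48.64

Round 5 (the landlord proposes): the tenant gets 18 if talks fail, so the landlord offers 18 and keeps 132.
Round 4 (the tenant proposes): the landlord can get 132 next round, worth 0.77 × 132 = 101.64 now, so the tenant offers 101.64, keeping 48.36.
Round 3 (the landlord proposes): the tenant can get 48.36 next round, worth 0.77 × 48.36 = 37.2372 now. The landlord offers 37.2372 and keeps 150 − 37.2372 = 112.7628.
Round 2 (the tenant proposes): the landlord can get 112.7628 next round, worth 0.77 × 112.7628 = 86.827356 now, so the tenant offers 86.827356, keeping 63.172644.
Round 1 (the landlord proposes): the tenant can get 63.172644 next round, worth 0.77 × 63.172644 = 48.64293588 now. The landlord offers 48.64293588 and keeps 150 − 48.64293588 = 101.35706412.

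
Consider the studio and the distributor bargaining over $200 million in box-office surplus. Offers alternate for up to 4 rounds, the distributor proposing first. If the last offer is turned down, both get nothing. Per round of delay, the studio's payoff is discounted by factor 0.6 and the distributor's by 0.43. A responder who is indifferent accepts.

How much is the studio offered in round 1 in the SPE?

99.36

Solve by backward induction from round 4.
Round 4 (the studio proposes): rejection yields 0 for the distributor; the studio offers 0 and keeps 200.
Round 3 (the distributor proposes): the studio can get 200 next round, worth 0.6 × 200 = 120 now. The distributor offers 120 and keeps 200 − 120 = 80.
Round 2 (the studio proposes): the distributor can get 80 next round, worth 0.43 × 80 = 34.4 now; the studio offers that and keeps 165.6.
Round 1 (the distributor proposes): the studio can get 165.6 next round, worth 0.6 × 165.6 = 99.36 now, so the distributor offers 99.36, keeping 100.64.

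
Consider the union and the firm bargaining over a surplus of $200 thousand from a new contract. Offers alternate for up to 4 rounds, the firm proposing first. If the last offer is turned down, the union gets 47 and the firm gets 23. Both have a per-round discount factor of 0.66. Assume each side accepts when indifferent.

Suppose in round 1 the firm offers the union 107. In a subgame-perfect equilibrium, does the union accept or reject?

Round 4 (the union proposes): the firm gets 23 if talks fail, so the union offers 23 and keeps 177.
Round 3 (the firm proposes): the union can get 177 next round, worth 0.66 × 177 = 116.82 now, so the firm offers 116.82, keeping 83.18.
Round 2 (the union proposes): the firm can get 83.18 next round, worth 0.66 × 83.18 = 54.8988 now, so the union offers 54.8988, keeping 145.1012.
So by rejecting in round 1, the union gets 145.1012 next round, worth 0.66 × 145.1012 = 95.766792 now.
Offer 107 ≥ 95.766792, so the union accepts.

Accept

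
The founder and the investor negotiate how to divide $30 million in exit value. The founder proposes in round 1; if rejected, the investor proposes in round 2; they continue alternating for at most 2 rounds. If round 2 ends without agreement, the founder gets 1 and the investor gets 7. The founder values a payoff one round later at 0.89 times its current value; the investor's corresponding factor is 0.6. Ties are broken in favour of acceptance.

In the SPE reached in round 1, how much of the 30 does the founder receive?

12.6

Round 2 (the investor proposes): the founder gets 1 if talks fail, so the investor offers 1 and keeps 29.
Round 1 (the founder proposes): the investor can get 29 next round, worth 0.6 × 29 = 17.4 now. The founder offers 17.4 and keeps 30 − 17.4 = 12.6.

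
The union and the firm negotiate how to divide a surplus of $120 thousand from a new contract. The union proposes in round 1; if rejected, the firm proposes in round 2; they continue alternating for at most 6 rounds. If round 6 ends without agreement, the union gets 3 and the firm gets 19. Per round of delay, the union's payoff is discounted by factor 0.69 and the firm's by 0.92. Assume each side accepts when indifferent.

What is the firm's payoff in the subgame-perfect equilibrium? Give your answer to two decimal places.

99.33

Round 6 (the firm proposes): the union gets 3 if talks fail, so the firm offers 3 and keeps 117.
Round 5 (the union proposes): the firm can get 117 next round, worth 0.92 × 117 = 107.64 now; the union offers that and keeps 12.36.
Round 4 (the firm proposes): the union can get 12.36 next round, worth 0.69 × 12.36 = 8.5284 now, so the firm offers 8.5284, keeping 111.4716.
Round 3 (the union proposes): the firm can get 111.4716 next round, worth 0.92 × 111.4716 = 102.553872 now; the union offers that and keeps 17.446128.
Round 2 (the firm proposes): the union can get 17.446128 next round, worth 0.69 × 17.446128 = 12.03782832 now, so the firm offers 12.03782832, keeping 107.96217168.
Round 1 (the union proposes): the firm can get 107.96217168 next round, worth 0.92 × 107.96217168 = 99.3251979456 now. The union offers 99.3251979456 and keeps 120 − 99.3251979456 = 20.6748020544.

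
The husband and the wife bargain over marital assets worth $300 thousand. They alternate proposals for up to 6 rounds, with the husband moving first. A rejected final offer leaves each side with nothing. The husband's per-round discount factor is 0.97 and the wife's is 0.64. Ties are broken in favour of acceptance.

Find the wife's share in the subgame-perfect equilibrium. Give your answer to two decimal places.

83.33

Round 6 (the wife proposes): rejection yields 0 for the husband; the wife offers 0 and keeps 300.
Round 5 (the husband proposes): the wife can get 300 next round, worth 0.64 × 300 = 192 now. The husband offers 192 and keeps 300 − 192 = 108.
Round 4 (the wife proposes): the husband can get 108 next round, worth 0.97 × 108 = 104.76 now, so the wife offers 104.76, keeping 195.24.
Round 3 (the husband proposes): the wife can get 195.24 next round, worth 0.64 × 195.24 = 124.9536 now. The husband offers 124.9536 and keeps 300 − 124.9536 = 175.0464.
Round 2 (the wife proposes): the husband can get 175.0464 next round, worth 0.97 × 175.0464 = 169.795008 now; the wife offers that and keeps 130.204992.
Round 1 (the husband proposes): the wife can get 130.204992 next round, worth 0.64 × 130.204992 = 83.33119488 now, so the husband offers 83.33119488, keeping 216.66880512.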